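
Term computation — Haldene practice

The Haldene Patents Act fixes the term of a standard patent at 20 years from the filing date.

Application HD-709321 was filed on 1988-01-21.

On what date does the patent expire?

January 21, 2008

Filing date + 20 years → 21 January 2008.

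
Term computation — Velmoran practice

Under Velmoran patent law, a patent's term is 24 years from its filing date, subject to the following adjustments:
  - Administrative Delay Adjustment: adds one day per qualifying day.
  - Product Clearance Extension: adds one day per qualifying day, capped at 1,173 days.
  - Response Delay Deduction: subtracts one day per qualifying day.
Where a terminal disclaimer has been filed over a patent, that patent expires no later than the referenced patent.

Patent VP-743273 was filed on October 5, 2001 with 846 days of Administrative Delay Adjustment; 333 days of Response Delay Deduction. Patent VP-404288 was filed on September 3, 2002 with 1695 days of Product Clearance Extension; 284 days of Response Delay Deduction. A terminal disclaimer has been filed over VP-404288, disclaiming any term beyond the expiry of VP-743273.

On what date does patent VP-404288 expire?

March 2, 2027

Natural term of VP-404288:
  Base: filing + 24 years → 3 September 2026.
  Product Clearance Extension: 1695 days claimed exceeds the 1173-day cap, so +1173 days → 19 November 2029.
  Response Delay Deduction: −284 days → 8 February 2029.
Expiry of referenced patent VP-743273:
  Base: filing + 24 years → 5 October 2025.
  Administrative Delay Adjustment: +846 days → 29 January 2028.
  Response Delay Deduction: −333 days → 2 March 2027.
Terminal disclaimer: VP-404288 expires on the earlier of 8 February 2029 and 2 March 2027.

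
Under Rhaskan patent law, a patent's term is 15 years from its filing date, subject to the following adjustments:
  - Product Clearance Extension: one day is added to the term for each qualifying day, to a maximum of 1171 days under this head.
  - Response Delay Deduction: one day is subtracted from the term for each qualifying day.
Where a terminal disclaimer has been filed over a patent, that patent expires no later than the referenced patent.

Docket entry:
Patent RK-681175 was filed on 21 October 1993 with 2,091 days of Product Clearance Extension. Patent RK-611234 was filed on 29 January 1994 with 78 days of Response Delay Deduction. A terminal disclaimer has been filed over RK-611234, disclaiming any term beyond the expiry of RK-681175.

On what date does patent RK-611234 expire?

Natural term of RK-611234:
  Base: filing + 15 years → 29 January 2009.
  Response Delay Deduction: −78 days → 12 November 2008.
Expiry of referenced patent RK-681175:
  Base: filing + 15 years → 21 October 2008.
  Product Clearance Extension: 2091 days claimed exceeds the 1171-day cap, so +1171 days → 5 January 2012.
Terminal disclaimer: RK-611234 expires on the earlier of 12 November 2008 and 5 January 2012.

2008-11-12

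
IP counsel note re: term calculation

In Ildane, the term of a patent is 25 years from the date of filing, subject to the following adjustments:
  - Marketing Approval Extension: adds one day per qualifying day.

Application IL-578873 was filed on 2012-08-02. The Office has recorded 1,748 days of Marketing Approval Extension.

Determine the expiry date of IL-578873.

2042-05-16

Base term: filing date + 25 years → 2 August 2037.
Marketing Approval Extension: +1748 days → 16 May 2042.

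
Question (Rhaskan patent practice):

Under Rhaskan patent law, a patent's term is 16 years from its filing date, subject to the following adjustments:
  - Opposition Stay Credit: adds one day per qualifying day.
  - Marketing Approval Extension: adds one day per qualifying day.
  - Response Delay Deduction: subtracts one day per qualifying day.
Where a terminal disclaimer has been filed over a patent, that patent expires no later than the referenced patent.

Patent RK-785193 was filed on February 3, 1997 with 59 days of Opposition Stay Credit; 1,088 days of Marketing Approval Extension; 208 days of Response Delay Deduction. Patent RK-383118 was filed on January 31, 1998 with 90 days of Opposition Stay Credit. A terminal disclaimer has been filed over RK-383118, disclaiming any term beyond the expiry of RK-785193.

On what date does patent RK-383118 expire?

2014-05-01

Natural term of RK-383118:
  Base: filing + 16 years → 31 January 2014.
  Opposition Stay Credit: +90 days → 1 May 2014.
Expiry of referenced patent RK-785193:
  Base: filing + 16 years → 3 February 2013.
  Opposition Stay Credit: +59 days → 3 April 2013.
  Marketing Approval Extension: +1088 days → 26 March 2016.
  Response Delay Deduction: −208 days → 31 August 2015.
Terminal disclaimer: RK-383118 expires on the earlier of 1 May 2014 and 31 August 2015.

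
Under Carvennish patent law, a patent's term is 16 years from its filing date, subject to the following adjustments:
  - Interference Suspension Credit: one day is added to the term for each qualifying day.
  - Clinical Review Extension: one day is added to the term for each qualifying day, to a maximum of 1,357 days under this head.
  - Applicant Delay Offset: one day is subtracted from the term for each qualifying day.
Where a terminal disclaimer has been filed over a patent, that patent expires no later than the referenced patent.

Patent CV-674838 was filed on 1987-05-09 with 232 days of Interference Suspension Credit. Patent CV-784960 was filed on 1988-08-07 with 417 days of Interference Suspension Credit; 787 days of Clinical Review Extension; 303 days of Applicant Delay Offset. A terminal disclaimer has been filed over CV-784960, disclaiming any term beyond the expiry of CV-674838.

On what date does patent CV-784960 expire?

December 27, 2003

Natural term of CV-784960:
  Base: filing + 16 years → 7 August 2004.
  Interference Suspension Credit: +417 days → 28 September 2005.
  Clinical Review Extension: 787 days (within the 1357-day cap) → +787 days → 24 November 2007.
  Applicant Delay Offset: −303 days → 25 January 2007.
Expiry of referenced patent CV-674838:
  Base: filing + 16 years → 9 May 2003.
  Interference Suspension Credit: +232 days → 27 December 2003.
Terminal disclaimer: CV-784960 expires on the earlier of 25 January 2007 and 27 December 2003.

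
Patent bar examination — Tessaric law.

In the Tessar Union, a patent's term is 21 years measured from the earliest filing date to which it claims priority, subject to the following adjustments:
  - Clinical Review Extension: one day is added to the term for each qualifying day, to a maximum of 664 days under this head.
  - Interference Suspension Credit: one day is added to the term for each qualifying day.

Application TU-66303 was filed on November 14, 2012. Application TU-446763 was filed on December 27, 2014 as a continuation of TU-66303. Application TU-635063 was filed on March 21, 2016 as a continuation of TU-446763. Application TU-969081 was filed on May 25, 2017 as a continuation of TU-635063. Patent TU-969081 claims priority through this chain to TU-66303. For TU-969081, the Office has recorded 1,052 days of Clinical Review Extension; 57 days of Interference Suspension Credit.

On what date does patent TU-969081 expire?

November 5, 2035

Earliest priority filing: 14 November 2012.
Base term: 14 November 2012 + 21 years → 14 November 2033.
Clinical Review Extension: 1052 days claimed exceeds the 664-day cap, so +664 days → 9 September 2035.
Interference Suspension Credit: +57 days → 5 November 2035.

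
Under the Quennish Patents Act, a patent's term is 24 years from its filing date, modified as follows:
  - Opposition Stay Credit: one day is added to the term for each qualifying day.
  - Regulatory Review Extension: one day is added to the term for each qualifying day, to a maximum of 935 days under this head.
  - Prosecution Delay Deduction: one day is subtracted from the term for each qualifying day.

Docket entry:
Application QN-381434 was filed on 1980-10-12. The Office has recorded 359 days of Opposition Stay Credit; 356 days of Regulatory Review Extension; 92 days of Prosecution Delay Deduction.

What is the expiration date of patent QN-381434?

2006-06-27

Base term: filing date + 24 years → 12 October 2004.
Opposition Stay Credit: +359 days → 6 October 2005.
Regulatory Review Extension: 356 days (within the 935-day cap) → +356 days → 27 September 2006.
Prosecution Delay Deduction: −92 days → 27 June 2006.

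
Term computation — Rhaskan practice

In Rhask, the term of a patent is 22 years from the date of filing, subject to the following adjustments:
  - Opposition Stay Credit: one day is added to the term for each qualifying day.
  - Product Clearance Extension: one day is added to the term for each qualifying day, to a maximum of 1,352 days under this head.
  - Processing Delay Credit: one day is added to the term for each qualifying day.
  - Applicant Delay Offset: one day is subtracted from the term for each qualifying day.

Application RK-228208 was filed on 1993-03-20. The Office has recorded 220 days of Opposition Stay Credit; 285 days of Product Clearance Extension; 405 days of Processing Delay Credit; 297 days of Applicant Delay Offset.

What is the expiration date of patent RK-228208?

November 22, 2016

Base term: filing date + 22 years → 20 March 2015.
Opposition Stay Credit: +220 days → 26 October 2015.
Product Clearance Extension: 285 days (within the 1352-day cap) → +285 days → 6 August 2016.
Processing Delay Credit: +405 days → 15 September 2017.
Applicant Delay Offset: −297 days → 22 November 2016.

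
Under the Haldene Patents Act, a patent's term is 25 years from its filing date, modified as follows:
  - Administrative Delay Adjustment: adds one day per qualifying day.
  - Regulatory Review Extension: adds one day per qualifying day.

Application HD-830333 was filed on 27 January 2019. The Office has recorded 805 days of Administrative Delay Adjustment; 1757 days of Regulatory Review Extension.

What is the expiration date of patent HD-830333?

February 1, 2051

Base term: filing date + 25 years → 27 January 2044.
Administrative Delay Adjustment: +805 days → 11 April 2046.
Regulatory Review Extension: +1757 days → 1 February 2051.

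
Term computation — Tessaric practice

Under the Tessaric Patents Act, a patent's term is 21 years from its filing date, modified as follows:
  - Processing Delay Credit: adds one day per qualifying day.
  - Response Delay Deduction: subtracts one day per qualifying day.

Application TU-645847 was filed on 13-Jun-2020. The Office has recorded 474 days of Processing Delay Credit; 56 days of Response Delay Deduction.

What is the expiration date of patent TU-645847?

2042-08-05

Base term: filing date + 21 years → 13 June 2041.
Processing Delay Credit: +474 days → 30 September 2042.
Response Delay Deduction: −56 days → 5 August 2042.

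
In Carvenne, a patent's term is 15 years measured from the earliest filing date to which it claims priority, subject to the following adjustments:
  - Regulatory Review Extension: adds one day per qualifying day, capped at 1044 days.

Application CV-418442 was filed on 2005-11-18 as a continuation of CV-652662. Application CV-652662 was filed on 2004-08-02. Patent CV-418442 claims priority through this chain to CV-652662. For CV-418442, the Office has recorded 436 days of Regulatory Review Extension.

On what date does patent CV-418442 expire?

Earliest priority filing: 2 August 2004.
Base term: 2 August 2004 + 15 years → 2 August 2019.
Regulatory Review Extension: 436 days (within the 1044-day cap) → +436 days → 11 October 2020.

October 11, 2020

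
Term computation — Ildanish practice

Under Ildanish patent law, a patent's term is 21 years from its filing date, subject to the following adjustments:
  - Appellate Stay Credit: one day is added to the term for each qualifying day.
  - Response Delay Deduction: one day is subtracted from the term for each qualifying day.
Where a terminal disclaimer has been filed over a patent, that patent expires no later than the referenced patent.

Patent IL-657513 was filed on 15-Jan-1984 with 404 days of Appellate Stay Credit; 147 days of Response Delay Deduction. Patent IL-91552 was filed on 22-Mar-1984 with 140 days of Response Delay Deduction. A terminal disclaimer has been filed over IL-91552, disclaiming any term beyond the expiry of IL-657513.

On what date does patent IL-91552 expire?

Natural term of IL-91552:
  Base: filing + 21 years → 22 March 2005.
  Response Delay Deduction: −140 days → 2 November 2004.
Expiry of referenced patent IL-657513:
  Base: filing + 21 years → 15 January 2005.
  Appellate Stay Credit: +404 days → 23 February 2006.
  Response Delay Deduction: −147 days → 29 September 2005.
Terminal disclaimer: IL-91552 expires on the earlier of 2 November 2004 and 29 September 2005.

November 2, 2004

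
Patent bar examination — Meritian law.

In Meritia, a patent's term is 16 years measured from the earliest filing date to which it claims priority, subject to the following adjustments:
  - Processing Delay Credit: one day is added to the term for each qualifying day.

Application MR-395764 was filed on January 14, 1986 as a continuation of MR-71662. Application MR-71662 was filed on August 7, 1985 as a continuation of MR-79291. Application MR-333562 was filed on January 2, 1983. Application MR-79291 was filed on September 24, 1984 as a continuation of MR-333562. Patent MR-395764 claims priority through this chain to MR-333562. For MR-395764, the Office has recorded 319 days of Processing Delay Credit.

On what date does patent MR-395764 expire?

Earliest priority filing: 2 January 1983.
Base term: 2 January 1983 + 16 years → 2 January 1999.
Processing Delay Credit: +319 days → 17 November 1999.

November 17, 1999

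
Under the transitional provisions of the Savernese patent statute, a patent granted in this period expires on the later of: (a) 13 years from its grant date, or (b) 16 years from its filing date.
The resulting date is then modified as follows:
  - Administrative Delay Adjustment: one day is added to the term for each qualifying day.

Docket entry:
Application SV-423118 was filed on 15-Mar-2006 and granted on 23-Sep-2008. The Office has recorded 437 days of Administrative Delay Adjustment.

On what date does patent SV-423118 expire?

May 26, 2023

(a) grant + 13 years → 23 September 2021.
(b) filing + 16 years → 15 March 2022.
Later of the two: 15 March 2022.
Administrative Delay Adjustment: +437 days → 26 May 2023.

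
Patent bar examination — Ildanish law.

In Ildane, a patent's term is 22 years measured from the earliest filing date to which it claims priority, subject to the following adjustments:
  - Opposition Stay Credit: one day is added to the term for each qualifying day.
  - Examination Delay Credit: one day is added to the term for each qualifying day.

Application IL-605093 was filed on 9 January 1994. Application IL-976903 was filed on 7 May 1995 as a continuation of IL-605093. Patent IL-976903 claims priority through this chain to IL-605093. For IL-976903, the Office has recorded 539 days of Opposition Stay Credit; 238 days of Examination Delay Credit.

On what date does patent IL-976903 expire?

2018-02-24

Earliest priority filing: 9 January 1994.
Base term: 9 January 1994 + 22 years → 9 January 2016.
Opposition Stay Credit: +539 days → 1 July 2017.
Examination Delay Credit: +238 days → 24 February 2018.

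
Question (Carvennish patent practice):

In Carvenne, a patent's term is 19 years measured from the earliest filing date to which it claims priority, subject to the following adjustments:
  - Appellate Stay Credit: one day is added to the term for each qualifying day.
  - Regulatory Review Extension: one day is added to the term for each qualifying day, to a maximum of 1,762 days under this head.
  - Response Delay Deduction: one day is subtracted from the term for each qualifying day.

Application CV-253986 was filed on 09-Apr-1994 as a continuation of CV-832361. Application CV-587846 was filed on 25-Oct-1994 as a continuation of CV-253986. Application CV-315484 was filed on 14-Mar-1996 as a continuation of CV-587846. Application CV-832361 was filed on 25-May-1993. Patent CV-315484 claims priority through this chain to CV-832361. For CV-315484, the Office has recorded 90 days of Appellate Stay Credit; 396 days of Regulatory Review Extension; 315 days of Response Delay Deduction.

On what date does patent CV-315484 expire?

2012-11-12

Earliest priority filing: 25 May 1993.
Base term: 25 May 1993 + 19 years → 25 May 2012.
Appellate Stay Credit: +90 days → 23 August 2012.
Regulatory Review Extension: 396 days (within the 1762-day cap) → +396 days → 23 September 2013.
Response Delay Deduction: −315 days → 12 November 2012.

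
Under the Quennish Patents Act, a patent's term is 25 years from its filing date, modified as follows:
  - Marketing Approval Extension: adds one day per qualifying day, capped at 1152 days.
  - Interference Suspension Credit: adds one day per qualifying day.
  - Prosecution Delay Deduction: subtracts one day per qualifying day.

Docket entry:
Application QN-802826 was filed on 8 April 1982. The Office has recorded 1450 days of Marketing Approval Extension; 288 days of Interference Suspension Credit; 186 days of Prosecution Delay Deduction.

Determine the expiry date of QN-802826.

Base term: filing date + 25 years → 8 April 2007.
Marketing Approval Extension: 1450 days claimed exceeds the 1152-day cap, so +1152 days → 3 June 2010.
Interference Suspension Credit: +288 days → 18 March 2011.
Prosecution Delay Deduction: −186 days → 13 September 2010.

2010-09-13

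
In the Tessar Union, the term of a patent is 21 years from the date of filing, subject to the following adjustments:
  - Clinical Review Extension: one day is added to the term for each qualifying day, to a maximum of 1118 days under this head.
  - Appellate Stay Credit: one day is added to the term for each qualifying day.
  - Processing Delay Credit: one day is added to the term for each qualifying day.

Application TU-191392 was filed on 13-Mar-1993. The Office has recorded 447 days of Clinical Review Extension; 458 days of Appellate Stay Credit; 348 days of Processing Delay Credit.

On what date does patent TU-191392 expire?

Base term: filing date + 21 years → 13 March 2014.
Clinical Review Extension: 447 days (within the 1118-day cap) → +447 days → 3 June 2015.
Appellate Stay Credit: +458 days → 3 September 2016.
Processing Delay Credit: +348 days → 17 August 2017.

August 17, 2017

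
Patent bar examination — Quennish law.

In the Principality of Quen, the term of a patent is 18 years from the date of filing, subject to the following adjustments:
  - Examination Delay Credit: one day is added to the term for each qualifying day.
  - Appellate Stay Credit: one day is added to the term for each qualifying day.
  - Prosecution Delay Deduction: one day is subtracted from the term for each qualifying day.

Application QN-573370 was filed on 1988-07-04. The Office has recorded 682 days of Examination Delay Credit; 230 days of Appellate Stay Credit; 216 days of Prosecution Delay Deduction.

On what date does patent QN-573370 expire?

Base term: filing date + 18 years → 4 July 2006.
Examination Delay Credit: +682 days → 16 May 2008.
Appellate Stay Credit: +230 days → 1 January 2009.
Prosecution Delay Deduction: −216 days → 30 May 2008.

May 30, 2008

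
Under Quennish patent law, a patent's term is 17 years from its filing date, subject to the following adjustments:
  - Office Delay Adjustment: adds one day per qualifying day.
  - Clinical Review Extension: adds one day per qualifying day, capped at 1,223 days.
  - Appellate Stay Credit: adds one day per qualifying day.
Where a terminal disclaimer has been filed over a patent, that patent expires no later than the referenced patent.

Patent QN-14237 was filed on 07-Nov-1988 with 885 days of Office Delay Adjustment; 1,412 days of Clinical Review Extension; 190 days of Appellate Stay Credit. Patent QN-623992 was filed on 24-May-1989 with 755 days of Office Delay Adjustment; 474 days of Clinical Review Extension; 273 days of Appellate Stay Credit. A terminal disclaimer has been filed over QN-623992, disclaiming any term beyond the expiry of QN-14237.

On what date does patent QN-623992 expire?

Natural term of QN-623992:
  Base: filing + 17 years → 24 May 2006.
  Office Delay Adjustment: +755 days → 17 June 2008.
  Clinical Review Extension: 474 days (within the 1223-day cap) → +474 days → 4 October 2009.
  Appellate Stay Credit: +273 days → 4 July 2010.
Expiry of referenced patent QN-14237:
  Base: filing + 17 years → 7 November 2005.
  Office Delay Adjustment: +885 days → 10 April 2008.
  Clinical Review Extension: 1412 days claimed exceeds the 1223-day cap, so +1223 days → 16 August 2011.
  Appellate Stay Credit: +190 days → 22 February 2012.
Terminal disclaimer: QN-623992 expires on the earlier of 4 July 2010 and 22 February 2012.

2010-07-04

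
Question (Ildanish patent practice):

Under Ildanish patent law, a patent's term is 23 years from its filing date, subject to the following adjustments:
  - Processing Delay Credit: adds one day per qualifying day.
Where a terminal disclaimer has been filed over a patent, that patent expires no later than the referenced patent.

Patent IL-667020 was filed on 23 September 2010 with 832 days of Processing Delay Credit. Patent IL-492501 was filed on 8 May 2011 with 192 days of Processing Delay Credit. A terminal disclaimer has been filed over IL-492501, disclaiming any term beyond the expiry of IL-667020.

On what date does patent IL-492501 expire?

2034-11-16

Natural term of IL-492501:
  Base: filing + 23 years → 8 May 2034.
  Processing Delay Credit: +192 days → 16 November 2034.
Expiry of referenced patent IL-667020:
  Base: filing + 23 years → 23 September 2033.
  Processing Delay Credit: +832 days → 3 January 2036.
Terminal disclaimer: IL-492501 expires on the earlier of 16 November 2034 and 3 January 2036.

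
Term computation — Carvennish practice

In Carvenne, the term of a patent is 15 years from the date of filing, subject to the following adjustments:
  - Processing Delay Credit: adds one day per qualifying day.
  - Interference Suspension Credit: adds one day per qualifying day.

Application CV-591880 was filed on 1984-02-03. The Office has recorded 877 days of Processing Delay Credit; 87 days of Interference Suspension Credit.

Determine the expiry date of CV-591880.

Base term: filing date + 15 years → 3 February 1999.
Processing Delay Credit: +877 days → 29 June 2001.
Interference Suspension Credit: +87 days → 24 September 2001.

2001-09-24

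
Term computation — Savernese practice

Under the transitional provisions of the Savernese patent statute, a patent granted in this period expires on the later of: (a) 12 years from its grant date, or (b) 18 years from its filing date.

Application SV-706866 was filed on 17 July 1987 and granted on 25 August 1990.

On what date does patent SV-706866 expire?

2005-07-17

(a) grant + 12 years → 25 August 2002.
(b) filing + 18 years → 17 July 2005.
Later of the two: 17 July 2005.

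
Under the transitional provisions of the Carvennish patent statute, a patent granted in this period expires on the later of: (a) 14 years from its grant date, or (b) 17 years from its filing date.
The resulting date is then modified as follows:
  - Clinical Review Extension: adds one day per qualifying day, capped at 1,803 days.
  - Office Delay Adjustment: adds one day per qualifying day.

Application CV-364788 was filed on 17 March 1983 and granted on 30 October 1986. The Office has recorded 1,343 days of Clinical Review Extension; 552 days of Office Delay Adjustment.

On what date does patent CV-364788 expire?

(a) grant + 14 years → 30 October 2000.
(b) filing + 17 years → 17 March 2000.
Later of the two: 30 October 2000.
Clinical Review Extension: 1343 days (within the 1803-day cap) → +1343 days → 4 July 2004.
Office Delay Adjustment: +552 days → 7 January 2006.

January 7, 2006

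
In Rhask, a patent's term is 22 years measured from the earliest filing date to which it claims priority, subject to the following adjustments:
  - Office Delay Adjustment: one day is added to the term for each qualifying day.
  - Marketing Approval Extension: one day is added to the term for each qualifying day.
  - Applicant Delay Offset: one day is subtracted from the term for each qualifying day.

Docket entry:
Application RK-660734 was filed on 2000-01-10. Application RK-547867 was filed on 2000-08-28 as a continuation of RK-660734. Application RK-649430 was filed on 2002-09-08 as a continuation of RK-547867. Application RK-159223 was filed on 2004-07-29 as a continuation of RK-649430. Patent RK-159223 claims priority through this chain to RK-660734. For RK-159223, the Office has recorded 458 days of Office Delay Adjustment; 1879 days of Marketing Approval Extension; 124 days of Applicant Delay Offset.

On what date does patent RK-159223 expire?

February 1, 2028

Earliest priority filing: 10 January 2000.
Base term: 10 January 2000 + 22 years → 10 January 2022.
Office Delay Adjustment: +458 days → 13 April 2023.
Marketing Approval Extension: +1879 days → 4 June 2028.
Applicant Delay Offset: −124 days → 1 February 2028.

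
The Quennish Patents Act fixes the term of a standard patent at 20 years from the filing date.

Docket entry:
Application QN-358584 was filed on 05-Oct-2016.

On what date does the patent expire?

Filing date + 20 years → 5 October 2036.

2036-10-05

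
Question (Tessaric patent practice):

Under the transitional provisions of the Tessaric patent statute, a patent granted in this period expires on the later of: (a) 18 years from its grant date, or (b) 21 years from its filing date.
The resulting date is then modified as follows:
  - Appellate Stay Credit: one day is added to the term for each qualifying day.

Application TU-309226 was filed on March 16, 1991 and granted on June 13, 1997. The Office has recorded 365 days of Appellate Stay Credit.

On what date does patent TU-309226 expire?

2016-06-12

(a) grant + 18 years → 13 June 2015.
(b) filing + 21 years → 16 March 2012.
Later of the two: 13 June 2015.
Appellate Stay Credit: +365 days → 12 June 2016.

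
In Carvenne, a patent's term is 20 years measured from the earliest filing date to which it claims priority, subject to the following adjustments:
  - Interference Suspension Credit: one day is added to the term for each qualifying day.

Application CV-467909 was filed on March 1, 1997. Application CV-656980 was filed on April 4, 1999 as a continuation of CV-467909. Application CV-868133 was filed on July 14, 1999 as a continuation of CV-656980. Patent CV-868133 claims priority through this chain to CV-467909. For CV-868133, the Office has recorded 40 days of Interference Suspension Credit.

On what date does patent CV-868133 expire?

Earliest priority filing: 1 March 1997.
Base term: 1 March 1997 + 20 years → 1 March 2017.
Interference Suspension Credit: +40 days → 10 April 2017.

2017-04-10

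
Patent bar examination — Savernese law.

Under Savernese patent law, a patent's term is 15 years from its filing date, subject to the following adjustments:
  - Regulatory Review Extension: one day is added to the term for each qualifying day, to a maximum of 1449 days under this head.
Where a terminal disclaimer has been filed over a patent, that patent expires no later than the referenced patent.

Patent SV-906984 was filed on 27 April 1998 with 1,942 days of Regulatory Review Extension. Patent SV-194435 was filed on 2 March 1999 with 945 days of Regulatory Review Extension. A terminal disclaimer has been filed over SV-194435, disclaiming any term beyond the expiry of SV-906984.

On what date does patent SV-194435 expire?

Natural term of SV-194435:
  Base: filing + 15 years → 2 March 2014.
  Regulatory Review Extension: 945 days (within the 1449-day cap) → +945 days → 2 October 2016.
Expiry of referenced patent SV-906984:
  Base: filing + 15 years → 27 April 2013.
  Regulatory Review Extension: 1942 days claimed exceeds the 1449-day cap, so +1449 days → 15 April 2017.
Terminal disclaimer: SV-194435 expires on the earlier of 2 October 2016 and 15 April 2017.

October 2, 2016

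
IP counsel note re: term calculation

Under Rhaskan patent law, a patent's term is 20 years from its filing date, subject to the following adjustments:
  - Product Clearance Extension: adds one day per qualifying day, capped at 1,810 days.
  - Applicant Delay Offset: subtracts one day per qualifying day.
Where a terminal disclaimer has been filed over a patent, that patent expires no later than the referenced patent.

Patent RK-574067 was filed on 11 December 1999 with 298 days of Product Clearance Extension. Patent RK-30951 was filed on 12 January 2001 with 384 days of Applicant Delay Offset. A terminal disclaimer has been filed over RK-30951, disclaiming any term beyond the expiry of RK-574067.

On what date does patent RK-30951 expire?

December 25, 2019

Natural term of RK-30951:
  Base: filing + 20 years → 12 January 2021.
  Applicant Delay Offset: −384 days → 25 December 2019.
Expiry of referenced patent RK-574067:
  Base: filing + 20 years → 11 December 2019.
  Product Clearance Extension: 298 days (within the 1810-day cap) → +298 days → 4 October 2020.
Terminal disclaimer: RK-30951 expires on the earlier of 25 December 2019 and 4 October 2020.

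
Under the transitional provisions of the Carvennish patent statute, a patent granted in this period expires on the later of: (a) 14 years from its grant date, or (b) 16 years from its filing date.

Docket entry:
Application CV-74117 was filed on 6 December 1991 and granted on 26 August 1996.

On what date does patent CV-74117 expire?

2010-08-26

(a) grant + 14 years → 26 August 2010.
(b) filing + 16 years → 6 December 2007.
Later of the two: 26 August 2010.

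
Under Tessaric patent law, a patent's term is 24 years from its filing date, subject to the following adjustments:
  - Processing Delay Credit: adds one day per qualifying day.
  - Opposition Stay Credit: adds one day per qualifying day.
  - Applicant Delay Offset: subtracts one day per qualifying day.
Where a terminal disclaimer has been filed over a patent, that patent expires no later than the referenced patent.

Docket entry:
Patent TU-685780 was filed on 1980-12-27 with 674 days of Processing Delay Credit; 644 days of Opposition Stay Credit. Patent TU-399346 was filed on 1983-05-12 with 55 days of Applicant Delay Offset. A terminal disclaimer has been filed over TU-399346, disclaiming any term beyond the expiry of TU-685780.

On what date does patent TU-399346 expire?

March 18, 2007

Natural term of TU-399346:
  Base: filing + 24 years → 12 May 2007.
  Applicant Delay Offset: −55 days → 18 March 2007.
Expiry of referenced patent TU-685780:
  Base: filing + 24 years → 27 December 2004.
  Processing Delay Credit: +674 days → 1 November 2006.
  Opposition Stay Credit: +644 days → 6 August 2008.
Terminal disclaimer: TU-399346 expires on the earlier of 18 March 2007 and 6 August 2008.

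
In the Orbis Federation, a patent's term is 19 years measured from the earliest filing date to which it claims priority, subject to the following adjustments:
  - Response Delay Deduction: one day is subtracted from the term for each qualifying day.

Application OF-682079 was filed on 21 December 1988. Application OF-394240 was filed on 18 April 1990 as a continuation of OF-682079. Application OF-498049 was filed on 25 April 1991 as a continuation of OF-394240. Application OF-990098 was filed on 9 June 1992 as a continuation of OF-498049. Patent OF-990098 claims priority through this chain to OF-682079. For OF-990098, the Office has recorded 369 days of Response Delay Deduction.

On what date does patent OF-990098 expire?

Earliest priority filing: 21 December 1988.
Base term: 21 December 1988 + 19 years → 21 December 2007.
Response Delay Deduction: −369 days → 17 December 2006.

2006-12-17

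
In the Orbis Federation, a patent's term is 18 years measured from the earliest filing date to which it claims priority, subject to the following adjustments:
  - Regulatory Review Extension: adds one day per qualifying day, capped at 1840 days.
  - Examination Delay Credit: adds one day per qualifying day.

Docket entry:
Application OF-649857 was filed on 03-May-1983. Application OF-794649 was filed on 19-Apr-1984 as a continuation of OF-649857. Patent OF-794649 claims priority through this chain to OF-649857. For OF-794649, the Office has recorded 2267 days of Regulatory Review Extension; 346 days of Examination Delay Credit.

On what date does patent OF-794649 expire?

April 28, 2007

Earliest priority filing: 3 May 1983.
Base term: 3 May 1983 + 18 years → 3 May 2001.
Regulatory Review Extension: 2267 days claimed exceeds the 1840-day cap, so +1840 days → 17 May 2006.
Examination Delay Credit: +346 days → 28 April 2007.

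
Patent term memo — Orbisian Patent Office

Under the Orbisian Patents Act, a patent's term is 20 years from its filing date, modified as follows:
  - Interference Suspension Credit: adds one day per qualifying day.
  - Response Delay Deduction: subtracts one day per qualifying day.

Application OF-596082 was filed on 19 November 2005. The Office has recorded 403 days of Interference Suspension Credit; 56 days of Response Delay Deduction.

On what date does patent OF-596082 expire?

November 1, 2026

Base term: filing date + 20 years → 19 November 2025.
Interference Suspension Credit: +403 days → 27 December 2026.
Response Delay Deduction: −56 days → 1 November 2026.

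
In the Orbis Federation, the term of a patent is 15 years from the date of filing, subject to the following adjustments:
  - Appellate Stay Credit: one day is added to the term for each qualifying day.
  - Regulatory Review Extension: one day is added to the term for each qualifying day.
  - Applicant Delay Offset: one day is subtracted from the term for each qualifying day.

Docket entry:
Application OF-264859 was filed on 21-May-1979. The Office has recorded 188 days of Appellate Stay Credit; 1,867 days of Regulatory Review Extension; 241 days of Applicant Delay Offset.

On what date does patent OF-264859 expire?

Base term: filing date + 15 years → 21 May 1994.
Appellate Stay Credit: +188 days → 25 November 1994.
Regulatory Review Extension: +1867 days → 5 January 2000.
Applicant Delay Offset: −241 days → 9 May 1999.

May 9, 1999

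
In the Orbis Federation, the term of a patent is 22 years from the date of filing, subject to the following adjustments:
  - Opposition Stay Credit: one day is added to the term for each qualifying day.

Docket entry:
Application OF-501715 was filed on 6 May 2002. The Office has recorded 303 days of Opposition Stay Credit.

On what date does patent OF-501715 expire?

Base term: filing date + 22 years → 6 May 2024.
Opposition Stay Credit: +303 days → 5 March 2025.

2025-03-05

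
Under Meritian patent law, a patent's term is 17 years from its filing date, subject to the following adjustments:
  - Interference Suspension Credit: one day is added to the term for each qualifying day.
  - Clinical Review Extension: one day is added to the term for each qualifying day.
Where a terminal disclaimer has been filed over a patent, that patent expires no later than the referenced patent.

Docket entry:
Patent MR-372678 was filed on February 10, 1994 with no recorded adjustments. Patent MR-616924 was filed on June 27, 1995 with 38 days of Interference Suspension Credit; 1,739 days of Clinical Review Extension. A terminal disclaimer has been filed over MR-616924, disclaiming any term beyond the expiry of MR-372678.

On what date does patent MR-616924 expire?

Natural term of MR-616924:
  Base: filing + 17 years → 27 June 2012.
  Interference Suspension Credit: +38 days → 4 August 2012.
  Clinical Review Extension: +1739 days → 9 May 2017.
Expiry of referenced patent MR-372678:
  Base: filing + 17 years → 10 February 2011.
Terminal disclaimer: MR-616924 expires on the earlier of 9 May 2017 and 10 February 2011.

February 10, 2011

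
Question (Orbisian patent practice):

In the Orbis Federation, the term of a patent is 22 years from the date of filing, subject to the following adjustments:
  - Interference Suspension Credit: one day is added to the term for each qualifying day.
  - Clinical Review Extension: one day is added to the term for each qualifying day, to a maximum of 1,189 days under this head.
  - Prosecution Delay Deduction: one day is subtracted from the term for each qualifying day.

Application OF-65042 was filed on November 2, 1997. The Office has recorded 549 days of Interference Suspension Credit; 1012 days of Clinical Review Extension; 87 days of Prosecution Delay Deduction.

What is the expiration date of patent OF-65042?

Base term: filing date + 22 years → 2 November 2019.
Interference Suspension Credit: +549 days → 4 May 2021.
Clinical Review Extension: 1012 days (within the 1189-day cap) → +1012 days → 10 February 2024.
Prosecution Delay Deduction: −87 days → 15 November 2023.

November 15, 2023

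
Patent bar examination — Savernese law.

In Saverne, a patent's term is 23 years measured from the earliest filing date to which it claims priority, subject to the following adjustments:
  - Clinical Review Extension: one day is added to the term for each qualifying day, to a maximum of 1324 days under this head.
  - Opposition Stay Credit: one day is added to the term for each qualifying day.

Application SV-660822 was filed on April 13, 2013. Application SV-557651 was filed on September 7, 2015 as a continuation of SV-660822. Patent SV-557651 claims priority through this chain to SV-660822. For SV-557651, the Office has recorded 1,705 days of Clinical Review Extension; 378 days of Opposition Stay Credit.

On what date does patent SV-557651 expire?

Earliest priority filing: 13 April 2013.
Base term: 13 April 2013 + 23 years → 13 April 2036.
Clinical Review Extension: 1705 days claimed exceeds the 1324-day cap, so +1324 days → 28 November 2039.
Opposition Stay Credit: +378 days → 10 December 2040.

December 10, 2040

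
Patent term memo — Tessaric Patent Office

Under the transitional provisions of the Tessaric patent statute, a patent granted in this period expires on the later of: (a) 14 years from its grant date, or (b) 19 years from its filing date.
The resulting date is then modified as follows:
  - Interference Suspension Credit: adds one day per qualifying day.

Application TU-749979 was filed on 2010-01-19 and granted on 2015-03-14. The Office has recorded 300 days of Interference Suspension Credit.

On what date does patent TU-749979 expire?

January 8, 2030

(a) grant + 14 years → 14 March 2029.
(b) filing + 19 years → 19 January 2029.
Later of the two: 14 March 2029.
Interference Suspension Credit: +300 days → 8 January 2030.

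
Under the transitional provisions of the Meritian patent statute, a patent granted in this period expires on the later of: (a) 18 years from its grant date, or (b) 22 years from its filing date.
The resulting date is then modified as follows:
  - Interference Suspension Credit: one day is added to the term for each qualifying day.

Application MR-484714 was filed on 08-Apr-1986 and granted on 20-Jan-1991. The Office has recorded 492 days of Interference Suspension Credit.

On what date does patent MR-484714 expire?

(a) grant + 18 years → 20 January 2009.
(b) filing + 22 years → 8 April 2008.
Later of the two: 20 January 2009.
Interference Suspension Credit: +492 days → 27 May 2010.

May 27, 2010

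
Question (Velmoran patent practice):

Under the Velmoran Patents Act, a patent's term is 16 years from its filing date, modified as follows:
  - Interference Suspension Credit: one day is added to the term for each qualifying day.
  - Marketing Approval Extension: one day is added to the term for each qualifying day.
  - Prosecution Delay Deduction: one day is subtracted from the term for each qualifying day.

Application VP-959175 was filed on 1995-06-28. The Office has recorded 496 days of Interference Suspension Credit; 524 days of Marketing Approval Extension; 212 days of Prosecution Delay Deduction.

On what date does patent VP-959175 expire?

2013-09-13

Base term: filing date + 16 years → 28 June 2011.
Interference Suspension Credit: +496 days → 5 November 2012.
Marketing Approval Extension: +524 days → 13 April 2014.
Prosecution Delay Deduction: −212 days → 13 September 2013.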